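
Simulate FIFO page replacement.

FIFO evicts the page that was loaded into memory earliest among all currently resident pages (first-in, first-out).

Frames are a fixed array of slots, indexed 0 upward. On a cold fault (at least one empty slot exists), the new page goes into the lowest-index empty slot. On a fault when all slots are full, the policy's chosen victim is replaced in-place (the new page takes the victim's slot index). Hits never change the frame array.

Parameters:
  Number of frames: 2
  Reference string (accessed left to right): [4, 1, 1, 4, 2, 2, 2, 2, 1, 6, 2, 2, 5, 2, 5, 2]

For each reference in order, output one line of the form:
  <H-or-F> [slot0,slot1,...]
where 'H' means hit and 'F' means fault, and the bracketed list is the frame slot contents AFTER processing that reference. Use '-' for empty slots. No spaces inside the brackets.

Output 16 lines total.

F [4,-]
F [4,1]
H [4,1]
H [4,1]
F [2,1]
H [2,1]
H [2,1]
H [2,1]
H [2,1]
F [2,6]
H [2,6]
H [2,6]
F [5,6]
F [5,2]
H [5,2]
H [5,2]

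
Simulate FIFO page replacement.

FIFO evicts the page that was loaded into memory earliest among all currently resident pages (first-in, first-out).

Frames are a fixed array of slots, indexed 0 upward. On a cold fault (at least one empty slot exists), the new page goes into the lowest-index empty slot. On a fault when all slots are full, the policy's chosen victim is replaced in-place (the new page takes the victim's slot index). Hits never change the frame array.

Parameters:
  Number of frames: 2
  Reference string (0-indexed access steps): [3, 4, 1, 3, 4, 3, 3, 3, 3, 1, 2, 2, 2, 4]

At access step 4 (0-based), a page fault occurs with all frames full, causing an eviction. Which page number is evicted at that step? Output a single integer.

Step 0: ref 3 -> FAULT, frames=[3,-]
Step 1: ref 4 -> FAULT, frames=[3,4]
Step 2: ref 1 -> FAULT, evict 3, frames=[1,4]
Step 3: ref 3 -> FAULT, evict 4, frames=[1,3]
Step 4: ref 4 -> FAULT, evict 1, frames=[4,3]
At step 4: evicted page 1

Answer: 1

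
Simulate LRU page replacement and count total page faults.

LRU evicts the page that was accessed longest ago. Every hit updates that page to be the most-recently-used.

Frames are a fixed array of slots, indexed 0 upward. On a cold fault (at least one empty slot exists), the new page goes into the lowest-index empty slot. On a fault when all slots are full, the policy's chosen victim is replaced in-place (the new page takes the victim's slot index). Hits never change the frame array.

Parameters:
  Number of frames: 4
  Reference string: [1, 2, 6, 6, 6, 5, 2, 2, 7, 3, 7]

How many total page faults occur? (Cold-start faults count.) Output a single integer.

Answer: 6

Derivation:
Step 0: ref 1 → FAULT, frames=[1,-,-,-]
Step 1: ref 2 → FAULT, frames=[1,2,-,-]
Step 2: ref 6 → FAULT, frames=[1,2,6,-]
Step 3: ref 6 → HIT, frames=[1,2,6,-]
Step 4: ref 6 → HIT, frames=[1,2,6,-]
Step 5: ref 5 → FAULT, frames=[1,2,6,5]
Step 6: ref 2 → HIT, frames=[1,2,6,5]
Step 7: ref 2 → HIT, frames=[1,2,6,5]
Step 8: ref 7 → FAULT (evict 1), frames=[7,2,6,5]
Step 9: ref 3 → FAULT (evict 6), frames=[7,2,3,5]
Step 10: ref 7 → HIT, frames=[7,2,3,5]
Total faults: 6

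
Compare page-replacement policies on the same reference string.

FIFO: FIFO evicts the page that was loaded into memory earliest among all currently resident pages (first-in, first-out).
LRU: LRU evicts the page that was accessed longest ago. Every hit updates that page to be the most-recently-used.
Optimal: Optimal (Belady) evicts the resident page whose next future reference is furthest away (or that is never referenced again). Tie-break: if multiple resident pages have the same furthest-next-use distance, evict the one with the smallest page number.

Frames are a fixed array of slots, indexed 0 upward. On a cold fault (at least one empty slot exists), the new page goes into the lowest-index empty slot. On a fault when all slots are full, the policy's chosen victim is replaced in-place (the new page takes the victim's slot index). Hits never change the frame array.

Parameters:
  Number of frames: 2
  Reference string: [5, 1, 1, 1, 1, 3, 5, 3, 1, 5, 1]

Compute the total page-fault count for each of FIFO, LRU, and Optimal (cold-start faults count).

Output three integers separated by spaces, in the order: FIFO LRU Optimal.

--- FIFO ---
  step 0: ref 5 -> FAULT, frames=[5,-] (faults so far: 1)
  step 1: ref 1 -> FAULT, frames=[5,1] (faults so far: 2)
  step 2: ref 1 -> HIT, frames=[5,1] (faults so far: 2)
  step 3: ref 1 -> HIT, frames=[5,1] (faults so far: 2)
  step 4: ref 1 -> HIT, frames=[5,1] (faults so far: 2)
  step 5: ref 3 -> FAULT, evict 5, frames=[3,1] (faults so far: 3)
  step 6: ref 5 -> FAULT, evict 1, frames=[3,5] (faults so far: 4)
  step 7: ref 3 -> HIT, frames=[3,5] (faults so far: 4)
  step 8: ref 1 -> FAULT, evict 3, frames=[1,5] (faults so far: 5)
  step 9: ref 5 -> HIT, frames=[1,5] (faults so far: 5)
  step 10: ref 1 -> HIT, frames=[1,5] (faults so far: 5)
  FIFO total faults: 5
--- LRU ---
  step 0: ref 5 -> FAULT, frames=[5,-] (faults so far: 1)
  step 1: ref 1 -> FAULT, frames=[5,1] (faults so far: 2)
  step 2: ref 1 -> HIT, frames=[5,1] (faults so far: 2)
  step 3: ref 1 -> HIT, frames=[5,1] (faults so far: 2)
  step 4: ref 1 -> HIT, frames=[5,1] (faults so far: 2)
  step 5: ref 3 -> FAULT, evict 5, frames=[3,1] (faults so far: 3)
  step 6: ref 5 -> FAULT, evict 1, frames=[3,5] (faults so far: 4)
  step 7: ref 3 -> HIT, frames=[3,5] (faults so far: 4)
  step 8: ref 1 -> FAULT, evict 5, frames=[3,1] (faults so far: 5)
  step 9: ref 5 -> FAULT, evict 3, frames=[5,1] (faults so far: 6)
  step 10: ref 1 -> HIT, frames=[5,1] (faults so far: 6)
  LRU total faults: 6
--- Optimal ---
  step 0: ref 5 -> FAULT, frames=[5,-] (faults so far: 1)
  step 1: ref 1 -> FAULT, frames=[5,1] (faults so far: 2)
  step 2: ref 1 -> HIT, frames=[5,1] (faults so far: 2)
  step 3: ref 1 -> HIT, frames=[5,1] (faults so far: 2)
  step 4: ref 1 -> HIT, frames=[5,1] (faults so far: 2)
  step 5: ref 3 -> FAULT, evict 1, frames=[5,3] (faults so far: 3)
  step 6: ref 5 -> HIT, frames=[5,3] (faults so far: 3)
  step 7: ref 3 -> HIT, frames=[5,3] (faults so far: 3)
  step 8: ref 1 -> FAULT, evict 3, frames=[5,1] (faults so far: 4)
  step 9: ref 5 -> HIT, frames=[5,1] (faults so far: 4)
  step 10: ref 1 -> HIT, frames=[5,1] (faults so far: 4)
  Optimal total faults: 4

Answer: 5 6 4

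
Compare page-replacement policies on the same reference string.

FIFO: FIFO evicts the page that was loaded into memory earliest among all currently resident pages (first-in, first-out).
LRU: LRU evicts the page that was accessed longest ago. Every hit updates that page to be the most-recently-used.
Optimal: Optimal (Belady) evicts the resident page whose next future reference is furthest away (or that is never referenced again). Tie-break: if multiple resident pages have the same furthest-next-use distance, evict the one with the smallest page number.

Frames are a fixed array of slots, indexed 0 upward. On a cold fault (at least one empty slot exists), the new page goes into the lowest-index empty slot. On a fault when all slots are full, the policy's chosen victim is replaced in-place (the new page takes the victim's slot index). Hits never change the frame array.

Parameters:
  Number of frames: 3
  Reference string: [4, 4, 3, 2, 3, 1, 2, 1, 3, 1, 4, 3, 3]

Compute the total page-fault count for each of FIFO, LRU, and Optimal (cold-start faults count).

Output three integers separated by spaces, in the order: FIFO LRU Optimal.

--- FIFO ---
  step 0: ref 4 -> FAULT, frames=[4,-,-] (faults so far: 1)
  step 1: ref 4 -> HIT, frames=[4,-,-] (faults so far: 1)
  step 2: ref 3 -> FAULT, frames=[4,3,-] (faults so far: 2)
  step 3: ref 2 -> FAULT, frames=[4,3,2] (faults so far: 3)
  step 4: ref 3 -> HIT, frames=[4,3,2] (faults so far: 3)
  step 5: ref 1 -> FAULT, evict 4, frames=[1,3,2] (faults so far: 4)
  step 6: ref 2 -> HIT, frames=[1,3,2] (faults so far: 4)
  step 7: ref 1 -> HIT, frames=[1,3,2] (faults so far: 4)
  step 8: ref 3 -> HIT, frames=[1,3,2] (faults so far: 4)
  step 9: ref 1 -> HIT, frames=[1,3,2] (faults so far: 4)
  step 10: ref 4 -> FAULT, evict 3, frames=[1,4,2] (faults so far: 5)
  step 11: ref 3 -> FAULT, evict 2, frames=[1,4,3] (faults so far: 6)
  step 12: ref 3 -> HIT, frames=[1,4,3] (faults so far: 6)
  FIFO total faults: 6
--- LRU ---
  step 0: ref 4 -> FAULT, frames=[4,-,-] (faults so far: 1)
  step 1: ref 4 -> HIT, frames=[4,-,-] (faults so far: 1)
  step 2: ref 3 -> FAULT, frames=[4,3,-] (faults so far: 2)
  step 3: ref 2 -> FAULT, frames=[4,3,2] (faults so far: 3)
  step 4: ref 3 -> HIT, frames=[4,3,2] (faults so far: 3)
  step 5: ref 1 -> FAULT, evict 4, frames=[1,3,2] (faults so far: 4)
  step 6: ref 2 -> HIT, frames=[1,3,2] (faults so far: 4)
  step 7: ref 1 -> HIT, frames=[1,3,2] (faults so far: 4)
  step 8: ref 3 -> HIT, frames=[1,3,2] (faults so far: 4)
  step 9: ref 1 -> HIT, frames=[1,3,2] (faults so far: 4)
  step 10: ref 4 -> FAULT, evict 2, frames=[1,3,4] (faults so far: 5)
  step 11: ref 3 -> HIT, frames=[1,3,4] (faults so far: 5)
  step 12: ref 3 -> HIT, frames=[1,3,4] (faults so far: 5)
  LRU total faults: 5
--- Optimal ---
  step 0: ref 4 -> FAULT, frames=[4,-,-] (faults so far: 1)
  step 1: ref 4 -> HIT, frames=[4,-,-] (faults so far: 1)
  step 2: ref 3 -> FAULT, frames=[4,3,-] (faults so far: 2)
  step 3: ref 2 -> FAULT, frames=[4,3,2] (faults so far: 3)
  step 4: ref 3 -> HIT, frames=[4,3,2] (faults so far: 3)
  step 5: ref 1 -> FAULT, evict 4, frames=[1,3,2] (faults so far: 4)
  step 6: ref 2 -> HIT, frames=[1,3,2] (faults so far: 4)
  step 7: ref 1 -> HIT, frames=[1,3,2] (faults so far: 4)
  step 8: ref 3 -> HIT, frames=[1,3,2] (faults so far: 4)
  step 9: ref 1 -> HIT, frames=[1,3,2] (faults so far: 4)
  step 10: ref 4 -> FAULT, evict 1, frames=[4,3,2] (faults so far: 5)
  step 11: ref 3 -> HIT, frames=[4,3,2] (faults so far: 5)
  step 12: ref 3 -> HIT, frames=[4,3,2] (faults so far: 5)
  Optimal total faults: 5

Answer: 6 5 5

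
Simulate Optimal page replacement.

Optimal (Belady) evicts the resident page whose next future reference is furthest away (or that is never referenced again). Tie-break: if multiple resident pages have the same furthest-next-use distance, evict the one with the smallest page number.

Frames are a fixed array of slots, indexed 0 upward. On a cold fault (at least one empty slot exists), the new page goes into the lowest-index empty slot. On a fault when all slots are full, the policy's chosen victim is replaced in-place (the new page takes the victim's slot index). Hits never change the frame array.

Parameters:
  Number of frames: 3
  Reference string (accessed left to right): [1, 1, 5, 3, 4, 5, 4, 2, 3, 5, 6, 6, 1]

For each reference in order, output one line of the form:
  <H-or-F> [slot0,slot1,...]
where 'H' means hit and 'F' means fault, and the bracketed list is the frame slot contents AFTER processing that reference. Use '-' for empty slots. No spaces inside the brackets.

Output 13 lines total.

F [1,-,-]
H [1,-,-]
F [1,5,-]
F [1,5,3]
F [4,5,3]
H [4,5,3]
H [4,5,3]
F [2,5,3]
H [2,5,3]
H [2,5,3]
F [6,5,3]
H [6,5,3]
F [6,5,1]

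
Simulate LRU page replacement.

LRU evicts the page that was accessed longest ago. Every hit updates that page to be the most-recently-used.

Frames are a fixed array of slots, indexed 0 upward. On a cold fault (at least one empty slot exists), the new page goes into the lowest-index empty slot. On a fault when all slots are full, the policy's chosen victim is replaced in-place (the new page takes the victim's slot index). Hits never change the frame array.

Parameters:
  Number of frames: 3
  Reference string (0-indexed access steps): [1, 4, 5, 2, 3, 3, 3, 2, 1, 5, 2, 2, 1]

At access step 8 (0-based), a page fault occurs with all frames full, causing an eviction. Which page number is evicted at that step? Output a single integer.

Step 0: ref 1 -> FAULT, frames=[1,-,-]
Step 1: ref 4 -> FAULT, frames=[1,4,-]
Step 2: ref 5 -> FAULT, frames=[1,4,5]
Step 3: ref 2 -> FAULT, evict 1, frames=[2,4,5]
Step 4: ref 3 -> FAULT, evict 4, frames=[2,3,5]
Step 5: ref 3 -> HIT, frames=[2,3,5]
Step 6: ref 3 -> HIT, frames=[2,3,5]
Step 7: ref 2 -> HIT, frames=[2,3,5]
Step 8: ref 1 -> FAULT, evict 5, frames=[2,3,1]
At step 8: evicted page 5

Answer: 5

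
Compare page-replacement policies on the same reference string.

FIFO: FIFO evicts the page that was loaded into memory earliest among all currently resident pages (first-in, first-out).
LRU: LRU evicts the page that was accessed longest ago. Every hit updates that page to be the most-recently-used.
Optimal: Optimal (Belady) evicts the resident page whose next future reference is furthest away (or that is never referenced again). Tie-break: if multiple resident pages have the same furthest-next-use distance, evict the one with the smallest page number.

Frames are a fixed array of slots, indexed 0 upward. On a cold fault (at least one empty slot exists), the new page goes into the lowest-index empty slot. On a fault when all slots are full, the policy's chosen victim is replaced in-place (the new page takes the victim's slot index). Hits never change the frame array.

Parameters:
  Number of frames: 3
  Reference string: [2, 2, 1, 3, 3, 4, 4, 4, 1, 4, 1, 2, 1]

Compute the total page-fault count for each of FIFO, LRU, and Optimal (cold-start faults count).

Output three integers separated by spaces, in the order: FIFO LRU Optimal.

--- FIFO ---
  step 0: ref 2 -> FAULT, frames=[2,-,-] (faults so far: 1)
  step 1: ref 2 -> HIT, frames=[2,-,-] (faults so far: 1)
  step 2: ref 1 -> FAULT, frames=[2,1,-] (faults so far: 2)
  step 3: ref 3 -> FAULT, frames=[2,1,3] (faults so far: 3)
  step 4: ref 3 -> HIT, frames=[2,1,3] (faults so far: 3)
  step 5: ref 4 -> FAULT, evict 2, frames=[4,1,3] (faults so far: 4)
  step 6: ref 4 -> HIT, frames=[4,1,3] (faults so far: 4)
  step 7: ref 4 -> HIT, frames=[4,1,3] (faults so far: 4)
  step 8: ref 1 -> HIT, frames=[4,1,3] (faults so far: 4)
  step 9: ref 4 -> HIT, frames=[4,1,3] (faults so far: 4)
  step 10: ref 1 -> HIT, frames=[4,1,3] (faults so far: 4)
  step 11: ref 2 -> FAULT, evict 1, frames=[4,2,3] (faults so far: 5)
  step 12: ref 1 -> FAULT, evict 3, frames=[4,2,1] (faults so far: 6)
  FIFO total faults: 6
--- LRU ---
  step 0: ref 2 -> FAULT, frames=[2,-,-] (faults so far: 1)
  step 1: ref 2 -> HIT, frames=[2,-,-] (faults so far: 1)
  step 2: ref 1 -> FAULT, frames=[2,1,-] (faults so far: 2)
  step 3: ref 3 -> FAULT, frames=[2,1,3] (faults so far: 3)
  step 4: ref 3 -> HIT, frames=[2,1,3] (faults so far: 3)
  step 5: ref 4 -> FAULT, evict 2, frames=[4,1,3] (faults so far: 4)
  step 6: ref 4 -> HIT, frames=[4,1,3] (faults so far: 4)
  step 7: ref 4 -> HIT, frames=[4,1,3] (faults so far: 4)
  step 8: ref 1 -> HIT, frames=[4,1,3] (faults so far: 4)
  step 9: ref 4 -> HIT, frames=[4,1,3] (faults so far: 4)
  step 10: ref 1 -> HIT, frames=[4,1,3] (faults so far: 4)
  step 11: ref 2 -> FAULT, evict 3, frames=[4,1,2] (faults so far: 5)
  step 12: ref 1 -> HIT, frames=[4,1,2] (faults so far: 5)
  LRU total faults: 5
--- Optimal ---
  step 0: ref 2 -> FAULT, frames=[2,-,-] (faults so far: 1)
  step 1: ref 2 -> HIT, frames=[2,-,-] (faults so far: 1)
  step 2: ref 1 -> FAULT, frames=[2,1,-] (faults so far: 2)
  step 3: ref 3 -> FAULT, frames=[2,1,3] (faults so far: 3)
  step 4: ref 3 -> HIT, frames=[2,1,3] (faults so far: 3)
  step 5: ref 4 -> FAULT, evict 3, frames=[2,1,4] (faults so far: 4)
  step 6: ref 4 -> HIT, frames=[2,1,4] (faults so far: 4)
  step 7: ref 4 -> HIT, frames=[2,1,4] (faults so far: 4)
  step 8: ref 1 -> HIT, frames=[2,1,4] (faults so far: 4)
  step 9: ref 4 -> HIT, frames=[2,1,4] (faults so far: 4)
  step 10: ref 1 -> HIT, frames=[2,1,4] (faults so far: 4)
  step 11: ref 2 -> HIT, frames=[2,1,4] (faults so far: 4)
  step 12: ref 1 -> HIT, frames=[2,1,4] (faults so far: 4)
  Optimal total faults: 4

Answer: 6 5 4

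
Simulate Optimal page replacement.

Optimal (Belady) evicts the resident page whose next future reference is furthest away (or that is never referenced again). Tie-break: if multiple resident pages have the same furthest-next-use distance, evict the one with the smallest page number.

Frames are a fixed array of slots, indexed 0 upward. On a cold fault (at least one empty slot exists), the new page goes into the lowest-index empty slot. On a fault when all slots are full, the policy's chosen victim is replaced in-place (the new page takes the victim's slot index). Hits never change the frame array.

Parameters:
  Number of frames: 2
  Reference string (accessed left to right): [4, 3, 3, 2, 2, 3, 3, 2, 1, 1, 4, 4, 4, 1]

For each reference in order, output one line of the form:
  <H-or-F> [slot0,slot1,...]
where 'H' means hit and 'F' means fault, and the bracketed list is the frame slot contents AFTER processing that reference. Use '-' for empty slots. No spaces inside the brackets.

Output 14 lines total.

F [4,-]
F [4,3]
H [4,3]
F [2,3]
H [2,3]
H [2,3]
H [2,3]
H [2,3]
F [1,3]
H [1,3]
F [1,4]
H [1,4]
H [1,4]
H [1,4]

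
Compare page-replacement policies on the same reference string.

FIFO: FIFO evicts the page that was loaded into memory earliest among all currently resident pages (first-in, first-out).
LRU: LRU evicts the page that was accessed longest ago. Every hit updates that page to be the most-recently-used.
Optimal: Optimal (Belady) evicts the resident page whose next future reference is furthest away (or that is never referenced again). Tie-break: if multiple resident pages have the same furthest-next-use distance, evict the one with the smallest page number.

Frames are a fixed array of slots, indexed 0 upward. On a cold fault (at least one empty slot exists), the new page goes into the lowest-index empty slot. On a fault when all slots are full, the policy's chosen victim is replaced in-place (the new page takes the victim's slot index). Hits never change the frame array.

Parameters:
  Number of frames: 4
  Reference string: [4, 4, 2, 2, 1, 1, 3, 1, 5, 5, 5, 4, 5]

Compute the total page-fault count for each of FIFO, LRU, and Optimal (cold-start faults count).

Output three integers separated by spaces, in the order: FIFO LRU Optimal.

--- FIFO ---
  step 0: ref 4 -> FAULT, frames=[4,-,-,-] (faults so far: 1)
  step 1: ref 4 -> HIT, frames=[4,-,-,-] (faults so far: 1)
  step 2: ref 2 -> FAULT, frames=[4,2,-,-] (faults so far: 2)
  step 3: ref 2 -> HIT, frames=[4,2,-,-] (faults so far: 2)
  step 4: ref 1 -> FAULT, frames=[4,2,1,-] (faults so far: 3)
  step 5: ref 1 -> HIT, frames=[4,2,1,-] (faults so far: 3)
  step 6: ref 3 -> FAULT, frames=[4,2,1,3] (faults so far: 4)
  step 7: ref 1 -> HIT, frames=[4,2,1,3] (faults so far: 4)
  step 8: ref 5 -> FAULT, evict 4, frames=[5,2,1,3] (faults so far: 5)
  step 9: ref 5 -> HIT, frames=[5,2,1,3] (faults so far: 5)
  step 10: ref 5 -> HIT, frames=[5,2,1,3] (faults so far: 5)
  step 11: ref 4 -> FAULT, evict 2, frames=[5,4,1,3] (faults so far: 6)
  step 12: ref 5 -> HIT, frames=[5,4,1,3] (faults so far: 6)
  FIFO total faults: 6
--- LRU ---
  step 0: ref 4 -> FAULT, frames=[4,-,-,-] (faults so far: 1)
  step 1: ref 4 -> HIT, frames=[4,-,-,-] (faults so far: 1)
  step 2: ref 2 -> FAULT, frames=[4,2,-,-] (faults so far: 2)
  step 3: ref 2 -> HIT, frames=[4,2,-,-] (faults so far: 2)
  step 4: ref 1 -> FAULT, frames=[4,2,1,-] (faults so far: 3)
  step 5: ref 1 -> HIT, frames=[4,2,1,-] (faults so far: 3)
  step 6: ref 3 -> FAULT, frames=[4,2,1,3] (faults so far: 4)
  step 7: ref 1 -> HIT, frames=[4,2,1,3] (faults so far: 4)
  step 8: ref 5 -> FAULT, evict 4, frames=[5,2,1,3] (faults so far: 5)
  step 9: ref 5 -> HIT, frames=[5,2,1,3] (faults so far: 5)
  step 10: ref 5 -> HIT, frames=[5,2,1,3] (faults so far: 5)
  step 11: ref 4 -> FAULT, evict 2, frames=[5,4,1,3] (faults so far: 6)
  step 12: ref 5 -> HIT, frames=[5,4,1,3] (faults so far: 6)
  LRU total faults: 6
--- Optimal ---
  step 0: ref 4 -> FAULT, frames=[4,-,-,-] (faults so far: 1)
  step 1: ref 4 -> HIT, frames=[4,-,-,-] (faults so far: 1)
  step 2: ref 2 -> FAULT, frames=[4,2,-,-] (faults so far: 2)
  step 3: ref 2 -> HIT, frames=[4,2,-,-] (faults so far: 2)
  step 4: ref 1 -> FAULT, frames=[4,2,1,-] (faults so far: 3)
  step 5: ref 1 -> HIT, frames=[4,2,1,-] (faults so far: 3)
  step 6: ref 3 -> FAULT, frames=[4,2,1,3] (faults so far: 4)
  step 7: ref 1 -> HIT, frames=[4,2,1,3] (faults so far: 4)
  step 8: ref 5 -> FAULT, evict 1, frames=[4,2,5,3] (faults so far: 5)
  step 9: ref 5 -> HIT, frames=[4,2,5,3] (faults so far: 5)
  step 10: ref 5 -> HIT, frames=[4,2,5,3] (faults so far: 5)
  step 11: ref 4 -> HIT, frames=[4,2,5,3] (faults so far: 5)
  step 12: ref 5 -> HIT, frames=[4,2,5,3] (faults so far: 5)
  Optimal total faults: 5

Answer: 6 6 5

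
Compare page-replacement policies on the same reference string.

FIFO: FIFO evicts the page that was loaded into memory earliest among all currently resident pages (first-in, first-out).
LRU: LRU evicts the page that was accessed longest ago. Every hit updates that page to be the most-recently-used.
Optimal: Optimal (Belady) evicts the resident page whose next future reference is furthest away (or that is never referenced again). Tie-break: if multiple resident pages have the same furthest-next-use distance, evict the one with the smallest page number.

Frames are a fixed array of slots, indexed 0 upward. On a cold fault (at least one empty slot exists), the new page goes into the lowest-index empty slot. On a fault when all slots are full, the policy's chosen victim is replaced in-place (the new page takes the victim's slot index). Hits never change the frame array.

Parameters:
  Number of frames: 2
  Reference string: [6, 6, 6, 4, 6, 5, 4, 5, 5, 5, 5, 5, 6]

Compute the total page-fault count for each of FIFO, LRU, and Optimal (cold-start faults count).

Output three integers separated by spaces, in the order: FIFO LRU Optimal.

Answer: 4 5 4

Derivation:
--- FIFO ---
  step 0: ref 6 -> FAULT, frames=[6,-] (faults so far: 1)
  step 1: ref 6 -> HIT, frames=[6,-] (faults so far: 1)
  step 2: ref 6 -> HIT, frames=[6,-] (faults so far: 1)
  step 3: ref 4 -> FAULT, frames=[6,4] (faults so far: 2)
  step 4: ref 6 -> HIT, frames=[6,4] (faults so far: 2)
  step 5: ref 5 -> FAULT, evict 6, frames=[5,4] (faults so far: 3)
  step 6: ref 4 -> HIT, frames=[5,4] (faults so far: 3)
  step 7: ref 5 -> HIT, frames=[5,4] (faults so far: 3)
  step 8: ref 5 -> HIT, frames=[5,4] (faults so far: 3)
  step 9: ref 5 -> HIT, frames=[5,4] (faults so far: 3)
  step 10: ref 5 -> HIT, frames=[5,4] (faults so far: 3)
  step 11: ref 5 -> HIT, frames=[5,4] (faults so far: 3)
  step 12: ref 6 -> FAULT, evict 4, frames=[5,6] (faults so far: 4)
  FIFO total faults: 4
--- LRU ---
  step 0: ref 6 -> FAULT, frames=[6,-] (faults so far: 1)
  step 1: ref 6 -> HIT, frames=[6,-] (faults so far: 1)
  step 2: ref 6 -> HIT, frames=[6,-] (faults so far: 1)
  step 3: ref 4 -> FAULT, frames=[6,4] (faults so far: 2)
  step 4: ref 6 -> HIT, frames=[6,4] (faults so far: 2)
  step 5: ref 5 -> FAULT, evict 4, frames=[6,5] (faults so far: 3)
  step 6: ref 4 -> FAULT, evict 6, frames=[4,5] (faults so far: 4)
  step 7: ref 5 -> HIT, frames=[4,5] (faults so far: 4)
  step 8: ref 5 -> HIT, frames=[4,5] (faults so far: 4)
  step 9: ref 5 -> HIT, frames=[4,5] (faults so far: 4)
  step 10: ref 5 -> HIT, frames=[4,5] (faults so far: 4)
  step 11: ref 5 -> HIT, frames=[4,5] (faults so far: 4)
  step 12: ref 6 -> FAULT, evict 4, frames=[6,5] (faults so far: 5)
  LRU total faults: 5
--- Optimal ---
  step 0: ref 6 -> FAULT, frames=[6,-] (faults so far: 1)
  step 1: ref 6 -> HIT, frames=[6,-] (faults so far: 1)
  step 2: ref 6 -> HIT, frames=[6,-] (faults so far: 1)
  step 3: ref 4 -> FAULT, frames=[6,4] (faults so far: 2)
  step 4: ref 6 -> HIT, frames=[6,4] (faults so far: 2)
  step 5: ref 5 -> FAULT, evict 6, frames=[5,4] (faults so far: 3)
  step 6: ref 4 -> HIT, frames=[5,4] (faults so far: 3)
  step 7: ref 5 -> HIT, frames=[5,4] (faults so far: 3)
  step 8: ref 5 -> HIT, frames=[5,4] (faults so far: 3)
  step 9: ref 5 -> HIT, frames=[5,4] (faults so far: 3)
  step 10: ref 5 -> HIT, frames=[5,4] (faults so far: 3)
  step 11: ref 5 -> HIT, frames=[5,4] (faults so far: 3)
  step 12: ref 6 -> FAULT, evict 4, frames=[5,6] (faults so far: 4)
  Optimal total faults: 4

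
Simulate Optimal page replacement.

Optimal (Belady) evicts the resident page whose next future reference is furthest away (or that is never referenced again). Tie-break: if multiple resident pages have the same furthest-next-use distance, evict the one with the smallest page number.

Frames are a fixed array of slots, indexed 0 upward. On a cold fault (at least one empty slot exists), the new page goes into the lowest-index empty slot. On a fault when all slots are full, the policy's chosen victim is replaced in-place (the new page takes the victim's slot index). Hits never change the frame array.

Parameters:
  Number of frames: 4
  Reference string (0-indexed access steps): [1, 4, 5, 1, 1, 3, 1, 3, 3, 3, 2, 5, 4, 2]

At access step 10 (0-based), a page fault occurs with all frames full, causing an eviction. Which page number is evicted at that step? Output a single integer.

Step 0: ref 1 -> FAULT, frames=[1,-,-,-]
Step 1: ref 4 -> FAULT, frames=[1,4,-,-]
Step 2: ref 5 -> FAULT, frames=[1,4,5,-]
Step 3: ref 1 -> HIT, frames=[1,4,5,-]
Step 4: ref 1 -> HIT, frames=[1,4,5,-]
Step 5: ref 3 -> FAULT, frames=[1,4,5,3]
Step 6: ref 1 -> HIT, frames=[1,4,5,3]
Step 7: ref 3 -> HIT, frames=[1,4,5,3]
Step 8: ref 3 -> HIT, frames=[1,4,5,3]
Step 9: ref 3 -> HIT, frames=[1,4,5,3]
Step 10: ref 2 -> FAULT, evict 1, frames=[2,4,5,3]
At step 10: evicted page 1

Answer: 1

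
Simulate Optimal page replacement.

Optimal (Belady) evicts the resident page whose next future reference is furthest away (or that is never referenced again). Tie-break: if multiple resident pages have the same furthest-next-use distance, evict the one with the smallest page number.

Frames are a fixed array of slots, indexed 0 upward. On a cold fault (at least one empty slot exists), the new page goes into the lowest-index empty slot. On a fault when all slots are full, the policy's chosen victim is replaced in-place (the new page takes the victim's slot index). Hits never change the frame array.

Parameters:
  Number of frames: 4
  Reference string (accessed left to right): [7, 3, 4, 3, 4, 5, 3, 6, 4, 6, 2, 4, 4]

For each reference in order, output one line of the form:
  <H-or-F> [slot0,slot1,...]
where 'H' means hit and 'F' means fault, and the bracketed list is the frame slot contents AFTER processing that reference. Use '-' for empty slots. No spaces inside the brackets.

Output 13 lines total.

F [7,-,-,-]
F [7,3,-,-]
F [7,3,4,-]
H [7,3,4,-]
H [7,3,4,-]
F [7,3,4,5]
H [7,3,4,5]
F [7,6,4,5]
H [7,6,4,5]
H [7,6,4,5]
F [7,6,4,2]
H [7,6,4,2]
H [7,6,4,2]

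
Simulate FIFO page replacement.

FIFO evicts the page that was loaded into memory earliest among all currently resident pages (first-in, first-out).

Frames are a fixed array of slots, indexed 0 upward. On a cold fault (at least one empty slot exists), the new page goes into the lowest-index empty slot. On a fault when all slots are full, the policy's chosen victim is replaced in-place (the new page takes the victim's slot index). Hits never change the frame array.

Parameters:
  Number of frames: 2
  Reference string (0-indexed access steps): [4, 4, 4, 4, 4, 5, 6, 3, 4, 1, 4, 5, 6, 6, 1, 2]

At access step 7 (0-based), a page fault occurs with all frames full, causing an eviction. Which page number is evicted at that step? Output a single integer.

Step 0: ref 4 -> FAULT, frames=[4,-]
Step 1: ref 4 -> HIT, frames=[4,-]
Step 2: ref 4 -> HIT, frames=[4,-]
Step 3: ref 4 -> HIT, frames=[4,-]
Step 4: ref 4 -> HIT, frames=[4,-]
Step 5: ref 5 -> FAULT, frames=[4,5]
Step 6: ref 6 -> FAULT, evict 4, frames=[6,5]
Step 7: ref 3 -> FAULT, evict 5, frames=[6,3]
At step 7: evicted page 5

Answer: 5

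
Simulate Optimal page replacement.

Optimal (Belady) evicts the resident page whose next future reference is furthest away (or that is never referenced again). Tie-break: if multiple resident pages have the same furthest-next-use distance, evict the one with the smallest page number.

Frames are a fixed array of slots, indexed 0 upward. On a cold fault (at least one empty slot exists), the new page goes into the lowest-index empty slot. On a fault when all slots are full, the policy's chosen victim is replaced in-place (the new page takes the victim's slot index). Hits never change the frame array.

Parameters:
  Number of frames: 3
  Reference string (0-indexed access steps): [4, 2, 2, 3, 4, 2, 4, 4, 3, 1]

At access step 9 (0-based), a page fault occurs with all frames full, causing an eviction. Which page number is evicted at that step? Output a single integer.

Answer: 2

Derivation:
Step 0: ref 4 -> FAULT, frames=[4,-,-]
Step 1: ref 2 -> FAULT, frames=[4,2,-]
Step 2: ref 2 -> HIT, frames=[4,2,-]
Step 3: ref 3 -> FAULT, frames=[4,2,3]
Step 4: ref 4 -> HIT, frames=[4,2,3]
Step 5: ref 2 -> HIT, frames=[4,2,3]
Step 6: ref 4 -> HIT, frames=[4,2,3]
Step 7: ref 4 -> HIT, frames=[4,2,3]
Step 8: ref 3 -> HIT, frames=[4,2,3]
Step 9: ref 1 -> FAULT, evict 2, frames=[4,1,3]
At step 9: evicted page 2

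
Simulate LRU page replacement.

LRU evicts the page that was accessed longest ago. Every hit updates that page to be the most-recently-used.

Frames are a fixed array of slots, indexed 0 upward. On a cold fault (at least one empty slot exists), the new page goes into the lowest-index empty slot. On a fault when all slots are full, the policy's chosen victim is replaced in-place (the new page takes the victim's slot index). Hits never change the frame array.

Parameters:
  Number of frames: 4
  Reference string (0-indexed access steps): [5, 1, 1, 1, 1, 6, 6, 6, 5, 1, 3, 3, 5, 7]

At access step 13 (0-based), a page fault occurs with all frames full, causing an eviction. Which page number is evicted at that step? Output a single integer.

Answer: 6

Derivation:
Step 0: ref 5 -> FAULT, frames=[5,-,-,-]
Step 1: ref 1 -> FAULT, frames=[5,1,-,-]
Step 2: ref 1 -> HIT, frames=[5,1,-,-]
Step 3: ref 1 -> HIT, frames=[5,1,-,-]
Step 4: ref 1 -> HIT, frames=[5,1,-,-]
Step 5: ref 6 -> FAULT, frames=[5,1,6,-]
Step 6: ref 6 -> HIT, frames=[5,1,6,-]
Step 7: ref 6 -> HIT, frames=[5,1,6,-]
Step 8: ref 5 -> HIT, frames=[5,1,6,-]
Step 9: ref 1 -> HIT, frames=[5,1,6,-]
Step 10: ref 3 -> FAULT, frames=[5,1,6,3]
Step 11: ref 3 -> HIT, frames=[5,1,6,3]
Step 12: ref 5 -> HIT, frames=[5,1,6,3]
Step 13: ref 7 -> FAULT, evict 6, frames=[5,1,7,3]
At step 13: evicted page 6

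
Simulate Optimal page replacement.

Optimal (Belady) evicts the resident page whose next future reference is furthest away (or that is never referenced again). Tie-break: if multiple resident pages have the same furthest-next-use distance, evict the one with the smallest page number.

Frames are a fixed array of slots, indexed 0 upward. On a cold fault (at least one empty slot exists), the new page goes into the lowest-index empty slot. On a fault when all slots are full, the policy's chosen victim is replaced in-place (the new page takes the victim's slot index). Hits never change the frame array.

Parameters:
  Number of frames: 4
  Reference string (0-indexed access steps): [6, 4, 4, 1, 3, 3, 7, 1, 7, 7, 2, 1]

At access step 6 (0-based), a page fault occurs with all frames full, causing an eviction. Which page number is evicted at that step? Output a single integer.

Answer: 3

Derivation:
Step 0: ref 6 -> FAULT, frames=[6,-,-,-]
Step 1: ref 4 -> FAULT, frames=[6,4,-,-]
Step 2: ref 4 -> HIT, frames=[6,4,-,-]
Step 3: ref 1 -> FAULT, frames=[6,4,1,-]
Step 4: ref 3 -> FAULT, frames=[6,4,1,3]
Step 5: ref 3 -> HIT, frames=[6,4,1,3]
Step 6: ref 7 -> FAULT, evict 3, frames=[6,4,1,7]
At step 6: evicted page 3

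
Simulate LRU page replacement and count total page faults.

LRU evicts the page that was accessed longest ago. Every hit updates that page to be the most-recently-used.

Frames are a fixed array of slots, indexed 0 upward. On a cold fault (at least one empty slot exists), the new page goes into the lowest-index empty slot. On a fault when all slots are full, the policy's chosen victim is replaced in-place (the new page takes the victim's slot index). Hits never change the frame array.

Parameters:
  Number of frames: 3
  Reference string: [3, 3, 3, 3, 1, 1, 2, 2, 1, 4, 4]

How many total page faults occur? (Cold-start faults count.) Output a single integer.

Step 0: ref 3 → FAULT, frames=[3,-,-]
Step 1: ref 3 → HIT, frames=[3,-,-]
Step 2: ref 3 → HIT, frames=[3,-,-]
Step 3: ref 3 → HIT, frames=[3,-,-]
Step 4: ref 1 → FAULT, frames=[3,1,-]
Step 5: ref 1 → HIT, frames=[3,1,-]
Step 6: ref 2 → FAULT, frames=[3,1,2]
Step 7: ref 2 → HIT, frames=[3,1,2]
Step 8: ref 1 → HIT, frames=[3,1,2]
Step 9: ref 4 → FAULT (evict 3), frames=[4,1,2]
Step 10: ref 4 → HIT, frames=[4,1,2]
Total faults: 4

Answer: 4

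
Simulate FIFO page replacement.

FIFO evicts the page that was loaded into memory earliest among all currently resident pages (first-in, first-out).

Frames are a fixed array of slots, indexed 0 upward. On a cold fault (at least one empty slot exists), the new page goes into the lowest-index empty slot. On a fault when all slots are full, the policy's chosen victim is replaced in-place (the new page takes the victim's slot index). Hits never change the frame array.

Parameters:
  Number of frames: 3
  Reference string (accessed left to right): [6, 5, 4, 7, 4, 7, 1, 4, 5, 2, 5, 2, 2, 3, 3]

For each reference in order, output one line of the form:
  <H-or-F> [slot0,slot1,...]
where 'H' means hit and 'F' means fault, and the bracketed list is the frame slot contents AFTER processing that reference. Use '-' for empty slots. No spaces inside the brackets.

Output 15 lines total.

F [6,-,-]
F [6,5,-]
F [6,5,4]
F [7,5,4]
H [7,5,4]
H [7,5,4]
F [7,1,4]
H [7,1,4]
F [7,1,5]
F [2,1,5]
H [2,1,5]
H [2,1,5]
H [2,1,5]
F [2,3,5]
H [2,3,5]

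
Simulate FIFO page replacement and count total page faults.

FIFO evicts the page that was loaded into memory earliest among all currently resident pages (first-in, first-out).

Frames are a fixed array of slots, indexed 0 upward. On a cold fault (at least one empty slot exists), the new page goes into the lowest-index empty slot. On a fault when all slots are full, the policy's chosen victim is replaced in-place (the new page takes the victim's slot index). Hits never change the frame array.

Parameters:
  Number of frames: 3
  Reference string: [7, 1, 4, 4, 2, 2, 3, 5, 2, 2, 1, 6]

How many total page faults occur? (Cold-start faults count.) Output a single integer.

Answer: 8

Derivation:
Step 0: ref 7 → FAULT, frames=[7,-,-]
Step 1: ref 1 → FAULT, frames=[7,1,-]
Step 2: ref 4 → FAULT, frames=[7,1,4]
Step 3: ref 4 → HIT, frames=[7,1,4]
Step 4: ref 2 → FAULT (evict 7), frames=[2,1,4]
Step 5: ref 2 → HIT, frames=[2,1,4]
Step 6: ref 3 → FAULT (evict 1), frames=[2,3,4]
Step 7: ref 5 → FAULT (evict 4), frames=[2,3,5]
Step 8: ref 2 → HIT, frames=[2,3,5]
Step 9: ref 2 → HIT, frames=[2,3,5]
Step 10: ref 1 → FAULT (evict 2), frames=[1,3,5]
Step 11: ref 6 → FAULT (evict 3), frames=[1,6,5]
Total faults: 8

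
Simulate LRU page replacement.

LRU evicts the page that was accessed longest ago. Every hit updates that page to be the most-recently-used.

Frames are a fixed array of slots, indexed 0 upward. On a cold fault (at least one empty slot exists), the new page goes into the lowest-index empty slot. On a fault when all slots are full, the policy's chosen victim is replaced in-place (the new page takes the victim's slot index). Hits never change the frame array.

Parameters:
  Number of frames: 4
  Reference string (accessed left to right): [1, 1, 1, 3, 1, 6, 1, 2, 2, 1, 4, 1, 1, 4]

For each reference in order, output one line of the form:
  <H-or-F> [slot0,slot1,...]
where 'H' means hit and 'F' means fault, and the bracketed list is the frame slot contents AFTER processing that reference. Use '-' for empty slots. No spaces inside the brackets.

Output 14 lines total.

F [1,-,-,-]
H [1,-,-,-]
H [1,-,-,-]
F [1,3,-,-]
H [1,3,-,-]
F [1,3,6,-]
H [1,3,6,-]
F [1,3,6,2]
H [1,3,6,2]
H [1,3,6,2]
F [1,4,6,2]
H [1,4,6,2]
H [1,4,6,2]
H [1,4,6,2]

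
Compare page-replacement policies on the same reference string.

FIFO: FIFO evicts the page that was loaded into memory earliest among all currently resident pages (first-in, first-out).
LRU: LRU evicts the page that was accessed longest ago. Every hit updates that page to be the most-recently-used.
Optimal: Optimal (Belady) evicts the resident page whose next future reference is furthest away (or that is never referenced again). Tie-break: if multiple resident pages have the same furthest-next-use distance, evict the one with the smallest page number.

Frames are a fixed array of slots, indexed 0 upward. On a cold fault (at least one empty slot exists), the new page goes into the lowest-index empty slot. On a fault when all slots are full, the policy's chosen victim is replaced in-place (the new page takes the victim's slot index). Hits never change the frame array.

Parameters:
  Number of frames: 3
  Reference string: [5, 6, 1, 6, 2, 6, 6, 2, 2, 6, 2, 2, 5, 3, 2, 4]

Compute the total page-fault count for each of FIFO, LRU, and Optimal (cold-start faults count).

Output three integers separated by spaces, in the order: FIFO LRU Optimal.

Answer: 7 7 6

Derivation:
--- FIFO ---
  step 0: ref 5 -> FAULT, frames=[5,-,-] (faults so far: 1)
  step 1: ref 6 -> FAULT, frames=[5,6,-] (faults so far: 2)
  step 2: ref 1 -> FAULT, frames=[5,6,1] (faults so far: 3)
  step 3: ref 6 -> HIT, frames=[5,6,1] (faults so far: 3)
  step 4: ref 2 -> FAULT, evict 5, frames=[2,6,1] (faults so far: 4)
  step 5: ref 6 -> HIT, frames=[2,6,1] (faults so far: 4)
  step 6: ref 6 -> HIT, frames=[2,6,1] (faults so far: 4)
  step 7: ref 2 -> HIT, frames=[2,6,1] (faults so far: 4)
  step 8: ref 2 -> HIT, frames=[2,6,1] (faults so far: 4)
  step 9: ref 6 -> HIT, frames=[2,6,1] (faults so far: 4)
  step 10: ref 2 -> HIT, frames=[2,6,1] (faults so far: 4)
  step 11: ref 2 -> HIT, frames=[2,6,1] (faults so far: 4)
  step 12: ref 5 -> FAULT, evict 6, frames=[2,5,1] (faults so far: 5)
  step 13: ref 3 -> FAULT, evict 1, frames=[2,5,3] (faults so far: 6)
  step 14: ref 2 -> HIT, frames=[2,5,3] (faults so far: 6)
  step 15: ref 4 -> FAULT, evict 2, frames=[4,5,3] (faults so far: 7)
  FIFO total faults: 7
--- LRU ---
  step 0: ref 5 -> FAULT, frames=[5,-,-] (faults so far: 1)
  step 1: ref 6 -> FAULT, frames=[5,6,-] (faults so far: 2)
  step 2: ref 1 -> FAULT, frames=[5,6,1] (faults so far: 3)
  step 3: ref 6 -> HIT, frames=[5,6,1] (faults so far: 3)
  step 4: ref 2 -> FAULT, evict 5, frames=[2,6,1] (faults so far: 4)
  step 5: ref 6 -> HIT, frames=[2,6,1] (faults so far: 4)
  step 6: ref 6 -> HIT, frames=[2,6,1] (faults so far: 4)
  step 7: ref 2 -> HIT, frames=[2,6,1] (faults so far: 4)
  step 8: ref 2 -> HIT, frames=[2,6,1] (faults so far: 4)
  step 9: ref 6 -> HIT, frames=[2,6,1] (faults so far: 4)
  step 10: ref 2 -> HIT, frames=[2,6,1] (faults so far: 4)
  step 11: ref 2 -> HIT, frames=[2,6,1] (faults so far: 4)
  step 12: ref 5 -> FAULT, evict 1, frames=[2,6,5] (faults so far: 5)
  step 13: ref 3 -> FAULT, evict 6, frames=[2,3,5] (faults so far: 6)
  step 14: ref 2 -> HIT, frames=[2,3,5] (faults so far: 6)
  step 15: ref 4 -> FAULT, evict 5, frames=[2,3,4] (faults so far: 7)
  LRU total faults: 7
--- Optimal ---
  step 0: ref 5 -> FAULT, frames=[5,-,-] (faults so far: 1)
  step 1: ref 6 -> FAULT, frames=[5,6,-] (faults so far: 2)
  step 2: ref 1 -> FAULT, frames=[5,6,1] (faults so far: 3)
  step 3: ref 6 -> HIT, frames=[5,6,1] (faults so far: 3)
  step 4: ref 2 -> FAULT, evict 1, frames=[5,6,2] (faults so far: 4)
  step 5: ref 6 -> HIT, frames=[5,6,2] (faults so far: 4)
  step 6: ref 6 -> HIT, frames=[5,6,2] (faults so far: 4)
  step 7: ref 2 -> HIT, frames=[5,6,2] (faults so far: 4)
  step 8: ref 2 -> HIT, frames=[5,6,2] (faults so far: 4)
  step 9: ref 6 -> HIT, frames=[5,6,2] (faults so far: 4)
  step 10: ref 2 -> HIT, frames=[5,6,2] (faults so far: 4)
  step 11: ref 2 -> HIT, frames=[5,6,2] (faults so far: 4)
  step 12: ref 5 -> HIT, frames=[5,6,2] (faults so far: 4)
  step 13: ref 3 -> FAULT, evict 5, frames=[3,6,2] (faults so far: 5)
  step 14: ref 2 -> HIT, frames=[3,6,2] (faults so far: 5)
  step 15: ref 4 -> FAULT, evict 2, frames=[3,6,4] (faults so far: 6)
  Optimal total faults: 6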